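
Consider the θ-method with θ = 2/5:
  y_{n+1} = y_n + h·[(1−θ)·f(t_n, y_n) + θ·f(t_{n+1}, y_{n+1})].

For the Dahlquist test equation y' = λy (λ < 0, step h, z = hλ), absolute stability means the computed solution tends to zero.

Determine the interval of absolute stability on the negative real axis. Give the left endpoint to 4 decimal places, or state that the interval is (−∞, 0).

(-10.0000, 0).

With y'=λy (z=hλ):
  y_{n+1} = y_n + z·[3/5·y_n + 2/5·y_{n+1}] ⇒ (1 − 2/5z)y_{n+1} = (1 + 3/5z)y_n
  so R(z) = (1 + 3/5z)/(1 − 2/5z).

Find x<0 with |R(x)|<1.
x=-1.14: |R|=0.2170
R=−1: 1+3/5x = −1+2/5x ⇒ -1/5x=2 ⇒ x=2/(-1/5)=-10.0000
Confirm numerically:
  x=-5.037: |R|=0.67076 <1
  x=-4.293: |R|=0.57994 <1
  x=-4.172: |R|=0.56325 <1
  x=-10.564: |R|=1.02159 >1
  x=-10.544: |R|=1.02085 >1
  x=-10.319: |R|=1.01244 >1
Interval (-10.0000, 0).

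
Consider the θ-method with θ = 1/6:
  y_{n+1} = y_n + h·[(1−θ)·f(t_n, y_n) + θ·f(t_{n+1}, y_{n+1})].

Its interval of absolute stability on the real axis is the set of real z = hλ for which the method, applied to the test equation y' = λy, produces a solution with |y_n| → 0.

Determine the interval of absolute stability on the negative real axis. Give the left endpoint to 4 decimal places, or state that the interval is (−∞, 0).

z∈(-3.0000,0).

Set f=λy, z=hλ:
  y_{n+1} = y_n + z·[5/6·y_n + 1/6·y_{n+1}] ⇒ (1 − 1/6z)y_{n+1} = (1 + 5/6z)y_n
  Hence R(z) = (1 + 5/6z)/(1 − 1/6z).

Solve |R(x)|<1 on ℝ⁻.
x=-1.2: |R|=0.0000
R=−1: 1+5/6x = −1+1/6x ⇒ -2/3x=2 ⇒ x=2/(-2/3)=-3.0000
Confirm numerically:
  x=-1.890: |R|=0.43726 <1
  x=-1.853: |R|=0.41576 <1
  x=-1.234: |R|=0.02350 <1
  x=-3.579: |R|=1.24178 >1
  x=-3.078: |R|=1.03437 >1
Stable set (-3.0000, 0).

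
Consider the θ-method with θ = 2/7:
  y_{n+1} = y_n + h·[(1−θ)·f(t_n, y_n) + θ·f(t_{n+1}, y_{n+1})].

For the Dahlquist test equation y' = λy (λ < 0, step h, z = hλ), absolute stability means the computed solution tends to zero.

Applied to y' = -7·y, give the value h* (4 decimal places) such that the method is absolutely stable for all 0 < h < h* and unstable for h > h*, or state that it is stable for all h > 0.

(-4.6667,0); λ=-7 ⇒ h* = (14/3)/7 = 0.6667.

Test eqn y'=λy, z=hλ:
  y_{n+1} = y_n + z·[5/7·y_n + 2/7·y_{n+1}] ⇒ (1 − 2/7z)y_{n+1} = (1 + 5/7z)y_n
  Hence R(z) = (1 + 5/7z)/(1 − 2/7z).

Find x<0 with |R(x)|<1.
x=-1.58: |R|=0.0886
R=−1: 1+5/7x = −1+2/7x ⇒ -3/7x=2 ⇒ x=2/(-3/7)=-4.6667
Confirm numerically:
  x=-4.558: |R|=0.97977 <1
  x=-2.814: |R|=0.55987 <1
  x=-2.129: |R|=0.32377 <1
  x=-4.998: |R|=1.05848 >1
  x=-4.936: |R|=1.04789 >1
  x=-4.869: |R|=1.03626 >1
So |R|<1 on (-4.6667, 0).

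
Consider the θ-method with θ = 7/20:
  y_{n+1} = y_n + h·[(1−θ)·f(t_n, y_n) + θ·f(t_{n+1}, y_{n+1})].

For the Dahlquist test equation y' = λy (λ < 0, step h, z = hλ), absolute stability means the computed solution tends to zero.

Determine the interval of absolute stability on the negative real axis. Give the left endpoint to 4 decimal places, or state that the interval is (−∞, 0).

(-6.6667, 0).

Set f=λy, z=hλ:
  y_{n+1} = y_n + z·[13/20·y_n + 7/20·y_{n+1}] ⇒ (1 − 7/20z)y_{n+1} = (1 + 13/20z)y_n
  ⇒ R(z) = (1 + 13/20z)/(1 − 7/20z).

Need |R(x)|<1, x<0.
x=-0.33: |R|=0.7042
R=−1: 1+13/20x = −1+7/20x ⇒ -3/10x=2 ⇒ x=2/(-3/10)=-6.6667
Confirm numerically:
  x=-5.114: |R|=0.83304 <1
  x=-3.594: |R|=0.59174 <1
  x=-3.078: |R|=0.48173 <1
  x=-7.219: |R|=1.04699 >1
  x=-6.902: |R|=1.02067 >1
Stable set (-6.6667, 0).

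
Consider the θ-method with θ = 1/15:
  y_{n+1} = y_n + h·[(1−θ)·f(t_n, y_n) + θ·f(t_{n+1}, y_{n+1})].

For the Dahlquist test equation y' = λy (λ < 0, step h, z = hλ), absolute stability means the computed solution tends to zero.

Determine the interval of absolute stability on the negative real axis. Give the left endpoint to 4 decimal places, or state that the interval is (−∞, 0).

(-2.3077, 0).

Set f=λy, z=hλ:
  y_{n+1} = y_n + z·[14/15·y_n + 1/15·y_{n+1}] ⇒ (1 − 1/15z)y_{n+1} = (1 + 14/15z)y_n
  so R(z) = (1 + 14/15z)/(1 − 1/15z).

Need |R(x)|<1, x<0.
x=-1.54: |R|=0.3966
R=−1: 1+14/15x = −1+1/15x ⇒ -13/15x=2 ⇒ x=2/(-13/15)=-2.3077
Confirm numerically:
  x=-2.188: |R|=0.90947 <1
  x=-2.040: |R|=0.79577 <1
  x=-1.136: |R|=0.05602 <1
  x=-2.814: |R|=1.36948 >1
  x=-2.800: |R|=1.35955 >1
  x=-2.669: |R|=1.26583 >1
So |R|<1 on (-2.3077, 0).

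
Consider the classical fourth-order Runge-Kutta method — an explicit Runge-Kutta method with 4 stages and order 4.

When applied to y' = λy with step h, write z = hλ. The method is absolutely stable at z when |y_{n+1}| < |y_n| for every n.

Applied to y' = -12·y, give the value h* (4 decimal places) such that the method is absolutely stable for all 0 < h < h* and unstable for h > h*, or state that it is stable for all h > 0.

With y'=λy (z=hλ):
  order 4, 4-stage ⇒ R(z)=1+z+z^2/2+z^3/6+z^4/24
  (e.g. R(-0.87)=0.42257, |R|=0.42257)

Boundary: |R(x)|=1, x<0.
x=-0.87: |R|=0.4226
|R(-2.82)|=1.0536 |R(-2.31)|=0.4901 |R(-2.14)|=0.3903
Bisect:
  x_lo=-3.2286 |R|=1.9017  x_hi=-0.1965 |R|=0.8216
  mid=-1.71258 |R|=0.27516 →hi
  mid=-2.47061 |R|=0.62035 →hi
  mid=-2.84963 |R|=1.10141 →lo
  mid=-2.66012 |R|=0.82710 →hi
  mid=-2.75487 |R|=0.95509 →hi
  mid=-2.80225 |R|=1.02587 →lo
  mid=-2.77856 |R|=0.98990 →hi
  mid=-2.79040 |R|=1.00773 →lo
  ...
  [-2.78541,-2.78522] ⇒ x*=-2.7853
Stable set (-2.7853, 0).

(-2.7853,0); λ=-12 ⇒ h* = 0.2321.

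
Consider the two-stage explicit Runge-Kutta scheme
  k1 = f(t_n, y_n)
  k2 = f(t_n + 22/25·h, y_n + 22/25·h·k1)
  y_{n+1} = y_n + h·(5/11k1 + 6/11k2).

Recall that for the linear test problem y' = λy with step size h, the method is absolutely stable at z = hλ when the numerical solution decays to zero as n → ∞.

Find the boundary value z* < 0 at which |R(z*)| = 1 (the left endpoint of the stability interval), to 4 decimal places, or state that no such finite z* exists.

Set f=λy, z=hλ:
  k1=λy_n ⇒ h·k1=z·y_n;  k2=λ(1+22/25z)y_n ⇒ h·k2=z(1+22/25z)y_n
  y_{n+1}/y_n = 1 + 5/11z + 6/11z(1+22/25z) = 1 + z + 12/25z²
  Hence R(z) = 1 + z + 12/25z².

Boundary: |R(x)|=1, x<0.
x=-0.66: |R|=0.5491
R=1: x+12/25x²=0 ⇒ x=−25/12=-2.0833; min R=1−1/(4·12/25)=0.4792>−1
Confirm numerically:
  x=-1.802: |R|=0.75666 <1
  x=-1.532: |R|=0.59457 <1
  x=-1.151: |R|=0.48490 <1
  x=-1.076: |R|=0.47973 <1
  x=-2.446: |R|=1.42580 >1
  x=-2.195: |R|=1.11765 >1
  x=-2.172: |R|=1.09244 >1
Stable set (-2.0833, 0).

left endpoint -2.0833.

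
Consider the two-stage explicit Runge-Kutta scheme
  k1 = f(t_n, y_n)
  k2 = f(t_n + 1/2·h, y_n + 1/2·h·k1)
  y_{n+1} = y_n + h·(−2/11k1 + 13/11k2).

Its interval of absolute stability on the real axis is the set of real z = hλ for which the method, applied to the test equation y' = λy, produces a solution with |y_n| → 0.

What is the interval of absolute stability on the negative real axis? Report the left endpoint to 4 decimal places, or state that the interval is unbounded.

(-1.6923, 0).

Set f=λy, z=hλ:
  k1=λy_n ⇒ h·k1=z·y_n;  k2=λ(1+1/2z)y_n ⇒ h·k2=z(1+1/2z)y_n
  y_{n+1}/y_n = 1 − 2/11z + 13/11z(1+1/2z) = 1 + z + 13/22z²
  R(z) = 1 + z + 13/22z².

Need |R(x)|<1, x<0.
x=-1.73: |R|=1.0385
R=1: x+13/22x²=0 ⇒ x=−22/13=-1.6923; min R=1−1/(4·13/22)=0.5769>−1
Confirm numerically:
  x=-1.451: |R|=0.79310 <1
  x=-1.131: |R|=0.62487 <1
  x=-1.023: |R|=0.59540 <1
  x=-1.003: |R|=0.59146 <1
  x=-2.185: |R|=1.63613 >1
  x=-2.057: |R|=1.44328 >1
  x=-1.852: |R|=1.17476 >1
Stable set (-1.6923, 0).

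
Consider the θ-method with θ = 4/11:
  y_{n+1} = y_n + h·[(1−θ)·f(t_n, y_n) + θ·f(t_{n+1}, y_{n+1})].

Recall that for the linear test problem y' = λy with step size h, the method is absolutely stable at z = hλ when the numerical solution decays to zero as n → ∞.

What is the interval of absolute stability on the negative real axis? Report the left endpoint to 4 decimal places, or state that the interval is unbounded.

z∈(-7.3333,0).

Set f=λy, z=hλ:
  y_{n+1} = y_n + z·[7/11·y_n + 4/11·y_{n+1}] ⇒ (1 − 4/11z)y_{n+1} = (1 + 7/11z)y_n
  so R(z) = (1 + 7/11z)/(1 − 4/11z).

Need |R(x)|<1, x<0.
x=-1.33: |R|=0.1036
R=−1: 1+7/11x = −1+4/11x ⇒ -3/11x=2 ⇒ x=2/(-3/11)=-7.3333
Confirm numerically:
  x=-5.658: |R|=0.85056 <1
  x=-4.830: |R|=0.75231 <1
  x=-3.506: |R|=0.54116 <1
  x=-3.422: |R|=0.52471 <1
  x=-7.729: |R|=1.02832 >1
  x=-7.650: |R|=1.02284 >1
Interval (-7.3333, 0).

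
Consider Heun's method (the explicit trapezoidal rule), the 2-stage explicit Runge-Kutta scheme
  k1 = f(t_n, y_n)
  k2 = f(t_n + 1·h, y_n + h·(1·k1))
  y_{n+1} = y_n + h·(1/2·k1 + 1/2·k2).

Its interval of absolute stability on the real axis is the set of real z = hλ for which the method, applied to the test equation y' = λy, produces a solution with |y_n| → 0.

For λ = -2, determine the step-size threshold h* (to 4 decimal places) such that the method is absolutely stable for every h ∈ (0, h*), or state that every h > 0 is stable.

(-2.0000,0); λ=-2 ⇒ h* = 1.0000.

Test eqn y'=λy, z=hλ:
  order 2, 2-stage ⇒ R(z)=1+z+z^2/2
  (e.g. R(-1.6)=0.68000, |R|=0.68000)

Boundary: |R(x)|=1, x<0.
x=-1.6: |R|=0.6800
|R(-1.42)|=0.5882 |R(-0.9)|=0.5050 |R(-0.6)|=0.5800
Bisect:
  x_lo=-2.6845 |R|=1.9187  x_hi=-0.1110 |R|=0.8952
  mid=-1.39773 |R|=0.57910 →hi
  mid=-2.04110 |R|=1.04194 →lo
  mid=-1.71942 |R|=0.75878 →hi
  mid=-1.88026 |R|=0.88743 →hi
  mid=-1.96068 |R|=0.96145 →hi
  mid=-2.00089 |R|=1.00089 →lo
  mid=-1.98078 |R|=0.98097 →hi
  ...
  [-2.00010,-1.99994] ⇒ x*=-2.0000
Stable set (-2.0000, 0).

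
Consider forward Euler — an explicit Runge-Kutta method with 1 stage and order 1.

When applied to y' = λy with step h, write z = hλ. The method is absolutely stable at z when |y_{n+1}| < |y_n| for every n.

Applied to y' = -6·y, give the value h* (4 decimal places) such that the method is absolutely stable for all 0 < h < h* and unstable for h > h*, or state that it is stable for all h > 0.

(-2.0000,0); λ=-6 ⇒ h* = 0.3333.

Test eqn y'=λy, z=hλ:
  order 1, 1-stage ⇒ R(z)=1+z
  (e.g. R(-1.08)=-0.08000, |R|=0.08000)

Solve |R(x)|<1 on ℝ⁻.
x=-1.08: |R|=0.0800
|R(-1.89)|=0.8900 |R(-0.85)|=0.1500 |R(-0.75)|=0.2500
Bisect:
  x_lo=-2.3060 |R|=1.3060  x_hi=-0.0847 |R|=0.9153
  mid=-1.19539 |R|=0.19539 →hi
  mid=-1.75071 |R|=0.75071 →hi
  mid=-2.02838 |R|=1.02838 →lo
  mid=-1.88954 |R|=0.88954 →hi
  mid=-1.95896 |R|=0.95896 →hi
  mid=-1.99367 |R|=0.99367 →hi
  mid=-2.01102 |R|=1.01102 →lo
  mid=-2.00234 |R|=1.00234 →lo
  ...
  [-2.00004,-1.99990] ⇒ x*=-2.0000
Stable set (-2.0000, 0).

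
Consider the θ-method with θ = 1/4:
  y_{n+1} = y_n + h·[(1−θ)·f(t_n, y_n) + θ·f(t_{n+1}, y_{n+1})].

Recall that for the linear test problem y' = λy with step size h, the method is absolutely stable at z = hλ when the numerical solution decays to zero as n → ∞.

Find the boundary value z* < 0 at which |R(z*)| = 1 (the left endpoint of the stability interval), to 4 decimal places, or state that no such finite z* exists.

Test eqn y'=λy, z=hλ:
  y_{n+1} = y_n + z·[3/4·y_n + 1/4·y_{n+1}] ⇒ (1 − 1/4z)y_{n+1} = (1 + 3/4z)y_n
  R(z) = (1 + 3/4z)/(1 − 1/4z).

Find x<0 with |R(x)|<1.
x=-0.33: |R|=0.6952
R=−1: 1+3/4x = −1+1/4x ⇒ -1/2x=2 ⇒ x=2/(-1/2)=-4.0000
Confirm numerically:
  x=-3.142: |R|=0.75973 <1
  x=-2.778: |R|=0.63942 <1
  x=-1.650: |R|=0.16814 <1
  x=-1.601: |R|=0.14337 <1
  x=-4.453: |R|=1.10718 >1
  x=-4.215: |R|=1.05234 >1
So |R|<1 on (-4.0000, 0).

z* = -4.0000.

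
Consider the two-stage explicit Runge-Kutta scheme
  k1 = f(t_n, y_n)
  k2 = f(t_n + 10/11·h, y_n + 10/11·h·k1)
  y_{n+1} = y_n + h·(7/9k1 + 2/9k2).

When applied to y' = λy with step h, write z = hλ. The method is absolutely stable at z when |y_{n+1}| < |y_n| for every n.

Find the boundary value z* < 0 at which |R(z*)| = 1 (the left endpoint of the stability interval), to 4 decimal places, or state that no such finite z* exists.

On y'=λy, z=hλ:
  k1=λy_n ⇒ h·k1=z·y_n;  k2=λ(1+10/11z)y_n ⇒ h·k2=z(1+10/11z)y_n
  y_{n+1}/y_n = 1 + 7/9z + 2/9z(1+10/11z) = 1 + z + 20/99z²
  R(z) = 1 + z + 20/99z².

Boundary: |R(x)|=1, x<0.
x=-0.51: |R|=0.5425
R=1: x+20/99x²=0 ⇒ x=−99/20=-4.9500; min R=1−1/(4·20/99)=-0.2375>−1
Confirm numerically:
  x=-4.565: |R|=0.64494 <1
  x=-3.700: |R|=0.06566 <1
  x=-2.940: |R|=0.19382 <1
  x=-5.446: |R|=1.54570 >1
  x=-5.127: |R|=1.18333 >1
  x=-4.972: |R|=1.02210 >1
So |R|<1 on (-4.9500, 0).

left endpoint -4.9500.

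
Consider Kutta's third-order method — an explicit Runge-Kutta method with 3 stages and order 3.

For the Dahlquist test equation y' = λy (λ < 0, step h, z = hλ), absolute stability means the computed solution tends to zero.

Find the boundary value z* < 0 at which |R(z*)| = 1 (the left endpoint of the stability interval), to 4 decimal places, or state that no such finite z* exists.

left endpoint -2.5127.

On y'=λy, z=hλ:
  order 3, 3-stage ⇒ R(z)=1+z+z^2/2+z^3/6
  (e.g. R(-1.79)=-0.14384, |R|=0.14384)

Boundary: |R(x)|=1, x<0.
x=-1.79: |R|=0.1438
|R(-2.28)|=0.6562 |R(-1.06)|=0.3033 |R(-0.92)|=0.3734
Bisect:
  x_lo=-2.8184 |R|=1.5779  x_hi=-0.2588 |R|=0.7718
  mid=-1.53860 |R|=0.03799 →hi
  mid=-2.17848 |R|=0.52869 →hi
  mid=-2.49842 |R|=0.97661 →hi
  mid=-2.65839 |R|=1.25604 →lo
  mid=-2.57841 |R|=1.11127 →lo
  mid=-2.53842 |R|=1.04271 →lo
  mid=-2.51842 |R|=1.00935 →lo
  mid=-2.50842 |R|=0.99291 →hi
  mid=-2.51342 |R|=1.00111 →lo
  ...
  [-2.51280,-2.51264] ⇒ x*=-2.5127
Stable set (-2.5127, 0).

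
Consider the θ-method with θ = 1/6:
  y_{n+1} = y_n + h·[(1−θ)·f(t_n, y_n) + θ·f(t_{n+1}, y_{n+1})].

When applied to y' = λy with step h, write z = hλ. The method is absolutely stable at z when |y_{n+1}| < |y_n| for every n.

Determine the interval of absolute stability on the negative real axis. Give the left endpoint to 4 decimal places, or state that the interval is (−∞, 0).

On y'=λy, z=hλ:
  y_{n+1} = y_n + z·[5/6·y_n + 1/6·y_{n+1}] ⇒ (1 − 1/6z)y_{n+1} = (1 + 5/6z)y_n
  R(z) = (1 + 5/6z)/(1 − 1/6z).

Boundary: |R(x)|=1, x<0.
x=-0.59: |R|=0.4628
R=−1: 1+5/6x = −1+1/6x ⇒ -2/3x=2 ⇒ x=2/(-2/3)=-3.0000
Confirm numerically:
  x=-2.655: |R|=0.84055 <1
  x=-2.006: |R|=0.50337 <1
  x=-1.729: |R|=0.34222 <1
  x=-1.307: |R|=0.07322 <1
  x=-3.453: |R|=1.19169 >1
  x=-3.452: |R|=1.19128 >1
Stable set (-3.0000, 0).

z∈(-3.0000,0).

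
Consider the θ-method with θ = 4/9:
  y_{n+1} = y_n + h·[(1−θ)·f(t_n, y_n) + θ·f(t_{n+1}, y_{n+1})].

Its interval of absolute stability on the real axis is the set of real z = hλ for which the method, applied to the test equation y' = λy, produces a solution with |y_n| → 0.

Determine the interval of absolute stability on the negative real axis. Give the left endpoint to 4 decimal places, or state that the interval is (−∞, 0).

Test eqn y'=λy, z=hλ:
  y_{n+1} = y_n + z·[5/9·y_n + 4/9·y_{n+1}] ⇒ (1 − 4/9z)y_{n+1} = (1 + 5/9z)y_n
  Hence R(z) = (1 + 5/9z)/(1 − 4/9z).

Need |R(x)|<1, x<0.
x=-1.6: |R|=0.0649
R=−1: 1+5/9x = −1+4/9x ⇒ -1/9x=2 ⇒ x=2/(-1/9)=-18.0000
Confirm numerically:
  x=-11.493: |R|=0.88163 <1
  x=-9.572: |R|=0.82177 <1
  x=-8.381: |R|=0.77380 <1
  x=-8.111: |R|=0.76139 <1
  x=-18.309: |R|=1.00376 >1
  x=-18.294: |R|=1.00358 >1
  x=-18.287: |R|=1.00349 >1
So |R|<1 on (-18.0000, 0).

(-18.0000, 0).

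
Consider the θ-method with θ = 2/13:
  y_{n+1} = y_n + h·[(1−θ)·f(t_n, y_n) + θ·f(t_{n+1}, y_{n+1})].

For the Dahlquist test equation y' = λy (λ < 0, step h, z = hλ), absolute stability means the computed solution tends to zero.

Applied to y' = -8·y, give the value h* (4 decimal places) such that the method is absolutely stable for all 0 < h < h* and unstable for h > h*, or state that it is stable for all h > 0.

(-2.8889,0); λ=-8 ⇒ h* = (26/9)/8 = 0.3611.

Set f=λy, z=hλ:
  y_{n+1} = y_n + z·[11/13·y_n + 2/13·y_{n+1}] ⇒ (1 − 2/13z)y_{n+1} = (1 + 11/13z)y_n
  R(z) = (1 + 11/13z)/(1 − 2/13z).

Find x<0 with |R(x)|<1.
x=-0.87: |R|=0.2327
R=−1: 1+11/13x = −1+2/13x ⇒ -9/13x=2 ⇒ x=2/(-9/13)=-2.8889
Confirm numerically:
  x=-2.822: |R|=0.96771 <1
  x=-2.155: |R|=0.61843 <1
  x=-2.009: |R|=0.53467 <1
  x=-3.485: |R|=1.26865 >1
  x=-3.454: |R|=1.25548 >1
  x=-3.442: |R|=1.25035 >1
So |R|<1 on (-2.8889, 0).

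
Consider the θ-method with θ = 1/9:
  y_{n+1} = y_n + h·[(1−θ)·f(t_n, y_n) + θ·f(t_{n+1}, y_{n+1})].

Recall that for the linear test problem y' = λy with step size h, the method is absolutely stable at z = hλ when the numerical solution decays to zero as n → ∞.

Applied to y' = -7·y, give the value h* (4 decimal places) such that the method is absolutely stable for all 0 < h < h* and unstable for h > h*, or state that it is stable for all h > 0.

(-2.5714,0); λ=-7 ⇒ h* = (18/7)/7 = 0.3673.

Set f=λy, z=hλ:
  y_{n+1} = y_n + z·[8/9·y_n + 1/9·y_{n+1}] ⇒ (1 − 1/9z)y_{n+1} = (1 + 8/9z)y_n
  R(z) = (1 + 8/9z)/(1 − 1/9z).

Boundary: |R(x)|=1, x<0.
x=-1.23: |R|=0.0821
R=−1: 1+8/9x = −1+1/9x ⇒ -7/9x=2 ⇒ x=2/(-7/9)=-2.5714
Confirm numerically:
  x=-2.416: |R|=0.90470 <1
  x=-1.729: |R|=0.45037 <1
  x=-1.476: |R|=0.26804 <1
  x=-2.874: |R|=1.17837 >1
  x=-2.757: |R|=1.11049 >1
  x=-2.741: |R|=1.10110 >1
So |R|<1 on (-2.5714, 0).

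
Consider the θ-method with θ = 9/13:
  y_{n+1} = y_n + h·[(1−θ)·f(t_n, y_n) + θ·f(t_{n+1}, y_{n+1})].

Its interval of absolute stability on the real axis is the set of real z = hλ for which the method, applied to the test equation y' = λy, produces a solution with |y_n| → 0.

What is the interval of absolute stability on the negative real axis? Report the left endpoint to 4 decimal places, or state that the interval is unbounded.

interval (−∞, 0).

On y'=λy, z=hλ:
  y_{n+1} = y_n + z·[4/13·y_n + 9/13·y_{n+1}] ⇒ (1 − 9/13z)y_{n+1} = (1 + 4/13z)y_n
  R(z) = (1 + 4/13z)/(1 − 9/13z).

Solve |R(x)|<1 on ℝ⁻.
x=-0.41: |R|=0.6806
x=-2: |R|=0.1613
x=-10: |R|=0.2621
x=-100: |R|=0.4239
θ=9/13≥1/2 ⇒ |1+4/13x|<|1−9/13x| ∀x<0 ⇒ unbounded interval.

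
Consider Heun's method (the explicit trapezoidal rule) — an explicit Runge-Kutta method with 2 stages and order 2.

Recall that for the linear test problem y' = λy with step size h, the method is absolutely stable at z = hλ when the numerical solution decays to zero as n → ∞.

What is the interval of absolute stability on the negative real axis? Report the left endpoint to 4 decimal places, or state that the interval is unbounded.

(-2.0000, 0).

On y'=λy, z=hλ:
  order 2, 2-stage ⇒ R(z)=1+z+z^2/2
  (e.g. R(-0.69)=0.54805, |R|=0.54805)

Find x<0 with |R(x)|<1.
x=-0.69: |R|=0.5481
|R(-1.98)|=0.9802 |R(-0.78)|=0.5242 |R(-0.7)|=0.5450
Bisect:
  x_lo=-2.4466 |R|=1.5464  x_hi=-0.1595 |R|=0.8533
  mid=-1.30304 |R|=0.54592 →hi
  mid=-1.87484 |R|=0.88267 →hi
  mid=-2.16073 |R|=1.17365 →lo
  mid=-2.01779 |R|=1.01794 →lo
  mid=-1.94631 |R|=0.94775 →hi
  mid=-1.98205 |R|=0.98221 →hi
  mid=-1.99992 |R|=0.99992 →hi
  mid=-2.00885 |R|=1.00889 →lo
  ...
  [-2.00006,-1.99992] ⇒ x*=-2.0000
Stable set (-2.0000, 0).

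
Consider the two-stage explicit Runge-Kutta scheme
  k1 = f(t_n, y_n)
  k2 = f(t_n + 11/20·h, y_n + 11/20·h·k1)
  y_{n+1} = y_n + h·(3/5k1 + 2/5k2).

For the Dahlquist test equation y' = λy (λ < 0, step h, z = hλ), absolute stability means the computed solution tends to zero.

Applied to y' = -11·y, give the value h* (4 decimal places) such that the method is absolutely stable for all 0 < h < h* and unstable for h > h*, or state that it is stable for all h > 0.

Test eqn y'=λy, z=hλ:
  k1=λy_n ⇒ h·k1=z·y_n;  k2=λ(1+11/20z)y_n ⇒ h·k2=z(1+11/20z)y_n
  y_{n+1}/y_n = 1 + 3/5z + 2/5z(1+11/20z) = 1 + z + 11/50z²
  Hence R(z) = 1 + z + 11/50z².

Boundary: |R(x)|=1, x<0.
x=-0.55: |R|=0.5165
R=1: x+11/50x²=0 ⇒ x=−50/11=-4.5455; min R=1−1/(4·11/50)=-0.1364>−1
Confirm numerically:
  x=-4.295: |R|=0.76335 <1
  x=-4.144: |R|=0.63400 <1
  x=-2.954: |R|=0.03425 <1
  x=-5.106: |R|=1.62967 >1
  x=-4.767: |R|=1.23234 >1
Interval (-4.5455, 0).

(-4.5455,0); λ=-11 ⇒ h* = (50/11)/11 = 0.4132.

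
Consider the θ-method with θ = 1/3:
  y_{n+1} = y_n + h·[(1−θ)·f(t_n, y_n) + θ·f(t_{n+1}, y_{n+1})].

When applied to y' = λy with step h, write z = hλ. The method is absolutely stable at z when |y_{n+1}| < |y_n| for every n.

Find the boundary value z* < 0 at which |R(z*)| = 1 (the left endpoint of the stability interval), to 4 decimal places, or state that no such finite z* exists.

left endpoint -6.0000.

On y'=λy, z=hλ:
  y_{n+1} = y_n + z·[2/3·y_n + 1/3·y_{n+1}] ⇒ (1 − 1/3z)y_{n+1} = (1 + 2/3z)y_n
  ⇒ R(z) = (1 + 2/3z)/(1 − 1/3z).

Solve |R(x)|<1 on ℝ⁻.
x=-1.27: |R|=0.1077
R=−1: 1+2/3x = −1+1/3x ⇒ -1/3x=2 ⇒ x=2/(-1/3)=-6.0000
Confirm numerically:
  x=-3.766: |R|=0.66982 <1
  x=-3.360: |R|=0.58491 <1
  x=-2.641: |R|=0.40454 <1
  x=-6.447: |R|=1.04732 >1
  x=-6.294: |R|=1.03163 >1
  x=-6.108: |R|=1.01186 >1
Interval (-6.0000, 0).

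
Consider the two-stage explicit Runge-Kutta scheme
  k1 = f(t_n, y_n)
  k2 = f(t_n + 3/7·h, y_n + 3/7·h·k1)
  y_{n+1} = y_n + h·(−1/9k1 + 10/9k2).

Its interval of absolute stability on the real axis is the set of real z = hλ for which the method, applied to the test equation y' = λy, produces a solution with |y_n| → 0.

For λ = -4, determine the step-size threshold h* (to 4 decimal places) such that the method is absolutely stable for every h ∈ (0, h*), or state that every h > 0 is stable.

(-2.1000,0); λ=-4 ⇒ h* = (21/10)/4 = 0.5250.

Test eqn y'=λy, z=hλ:
  k1=λy_n ⇒ h·k1=z·y_n;  k2=λ(1+3/7z)y_n ⇒ h·k2=z(1+3/7z)y_n
  y_{n+1}/y_n = 1 − 1/9z + 10/9z(1+3/7z) = 1 + z + 10/21z²
  Hence R(z) = 1 + z + 10/21z².

Boundary: |R(x)|=1, x<0.
x=-0.67: |R|=0.5438
R=1: x+10/21x²=0 ⇒ x=−21/10=-2.1000; min R=1−1/(4·10/21)=0.4750>−1
Confirm numerically:
  x=-2.069: |R|=0.96946 <1
  x=-1.922: |R|=0.83709 <1
  x=-1.604: |R|=0.62115 <1
  x=-0.901: |R|=0.48557 <1
  x=-2.423: |R|=1.37268 >1
  x=-2.146: |R|=1.04701 >1
Interval (-2.1000, 0).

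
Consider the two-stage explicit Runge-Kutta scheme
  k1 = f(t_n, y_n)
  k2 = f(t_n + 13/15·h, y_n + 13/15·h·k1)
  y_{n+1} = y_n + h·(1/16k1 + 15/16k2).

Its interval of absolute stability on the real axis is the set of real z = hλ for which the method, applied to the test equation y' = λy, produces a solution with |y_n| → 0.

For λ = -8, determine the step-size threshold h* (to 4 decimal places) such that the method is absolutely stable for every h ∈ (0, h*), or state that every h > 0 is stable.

(-1.2308,0); λ=-8 ⇒ h* = (16/13)/8 = 0.1538.

Set f=λy, z=hλ:
  k1=λy_n ⇒ h·k1=z·y_n;  k2=λ(1+13/15z)y_n ⇒ h·k2=z(1+13/15z)y_n
  y_{n+1}/y_n = 1 + 1/16z + 15/16z(1+13/15z) = 1 + z + 13/16z²
  so R(z) = 1 + z + 13/16z².

Need |R(x)|<1, x<0.
x=-0.31: |R|=0.7681
R=1: x+13/16x²=0 ⇒ x=−16/13=-1.2308; min R=1−1/(4·13/16)=0.6923>−1
Confirm numerically:
  x=-1.065: |R|=0.85656 <1
  x=-0.788: |R|=0.71652 <1
  x=-0.758: |R|=0.70883 <1
  x=-0.549: |R|=0.69589 <1
  x=-1.514: |R|=1.34841 >1
  x=-1.431: |R|=1.23281 >1
  x=-1.297: |R|=1.06979 >1
So |R|<1 on (-1.2308, 0).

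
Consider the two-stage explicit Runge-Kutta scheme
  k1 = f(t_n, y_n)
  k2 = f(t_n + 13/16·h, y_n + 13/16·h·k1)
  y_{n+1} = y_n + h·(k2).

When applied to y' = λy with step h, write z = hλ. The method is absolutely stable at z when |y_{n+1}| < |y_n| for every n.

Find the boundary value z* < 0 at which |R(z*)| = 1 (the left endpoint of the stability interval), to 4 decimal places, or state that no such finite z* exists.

Test eqn y'=λy, z=hλ:
  k1=λy_n ⇒ h·k1=z·y_n;  k2=λ(1+13/16z)y_n ⇒ h·k2=z(1+13/16z)y_n
  y_{n+1}/y_n = 1 + z(1+13/16z) = 1 + z + 13/16z²
  Hence R(z) = 1 + z + 13/16z².

Find x<0 with |R(x)|<1.
x=-1.61: |R|=1.4961
R=1: x+13/16x²=0 ⇒ x=−16/13=-1.2308; min R=1−1/(4·13/16)=0.6923>−1
Confirm numerically:
  x=-1.049: |R|=0.84508 <1
  x=-0.893: |R|=0.75493 <1
  x=-0.852: |R|=0.73780 <1
  x=-1.503: |R|=1.33244 >1
  x=-1.356: |R|=1.13797 >1
So |R|<1 on (-1.2308, 0).

left endpoint -1.2308.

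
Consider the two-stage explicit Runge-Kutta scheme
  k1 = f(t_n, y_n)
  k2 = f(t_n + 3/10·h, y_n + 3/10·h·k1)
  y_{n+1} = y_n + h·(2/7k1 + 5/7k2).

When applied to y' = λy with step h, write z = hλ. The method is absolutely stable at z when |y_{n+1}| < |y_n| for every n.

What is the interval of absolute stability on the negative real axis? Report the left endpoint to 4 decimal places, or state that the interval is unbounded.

With y'=λy (z=hλ):
  k1=λy_n ⇒ h·k1=z·y_n;  k2=λ(1+3/10z)y_n ⇒ h·k2=z(1+3/10z)y_n
  y_{n+1}/y_n = 1 + 2/7z + 5/7z(1+3/10z) = 1 + z + 3/14z²
  so R(z) = 1 + z + 3/14z².

Need |R(x)|<1, x<0.
x=-0.51: |R|=0.5457
R=1: x+3/14x²=0 ⇒ x=−14/3=-4.6667; min R=1−1/(4·3/14)=-0.1667>−1
Confirm numerically:
  x=-4.443: |R|=0.78705 <1
  x=-4.048: |R|=0.46335 <1
  x=-3.458: |R|=0.10438 <1
  x=-3.266: |R|=0.01973 <1
  x=-4.947: |R|=1.29717 >1
  x=-4.794: |R|=1.13081 >1
  x=-4.698: |R|=1.03154 >1
Interval (-4.6667, 0).

z∈(-4.6667,0).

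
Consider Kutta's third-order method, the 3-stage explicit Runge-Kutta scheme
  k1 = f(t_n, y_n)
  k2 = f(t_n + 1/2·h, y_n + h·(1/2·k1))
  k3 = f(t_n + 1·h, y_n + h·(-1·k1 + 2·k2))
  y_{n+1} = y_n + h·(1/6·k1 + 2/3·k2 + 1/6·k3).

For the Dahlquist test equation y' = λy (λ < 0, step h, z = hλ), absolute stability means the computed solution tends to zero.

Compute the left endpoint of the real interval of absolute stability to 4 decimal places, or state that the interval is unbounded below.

With y'=λy (z=hλ):
  order 3, 3-stage ⇒ R(z)=1+z+z^2/2+z^3/6
  (e.g. R(-1.76)=-0.11983, |R|=0.11983)

Find x<0 with |R(x)|<1.
x=-1.76: |R|=0.1198
|R(-2.64)|=1.2218 |R(-2.25)|=0.6172 |R(-1.67)|=0.0518
Bisect:
  x_lo=-3.3050 |R|=2.8602  x_hi=-0.3343 |R|=0.7154
  mid=-1.81962 |R|=0.16824 →hi
  mid=-2.56230 |R|=1.08335 →lo
  mid=-2.19096 |R|=0.54368 →hi
  mid=-2.37663 |R|=0.78979 →hi
  mid=-2.46946 |R|=0.93024 →hi
  mid=-2.51588 |R|=1.00516 →lo
  mid=-2.49267 |R|=0.96730 →hi
  mid=-2.50428 |R|=0.98613 →hi
  ...
  [-2.51280,-2.51262] ⇒ x*=-2.5127
So |R|<1 on (-2.5127, 0).

z* = -2.5127.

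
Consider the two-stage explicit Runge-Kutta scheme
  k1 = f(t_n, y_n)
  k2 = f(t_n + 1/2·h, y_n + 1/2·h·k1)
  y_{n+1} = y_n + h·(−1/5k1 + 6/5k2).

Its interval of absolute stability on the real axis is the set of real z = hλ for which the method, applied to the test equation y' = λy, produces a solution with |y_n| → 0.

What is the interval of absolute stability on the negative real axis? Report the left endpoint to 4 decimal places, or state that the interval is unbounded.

(-1.6667, 0).

Set f=λy, z=hλ:
  k1=λy_n ⇒ h·k1=z·y_n;  k2=λ(1+1/2z)y_n ⇒ h·k2=z(1+1/2z)y_n
  y_{n+1}/y_n = 1 − 1/5z + 6/5z(1+1/2z) = 1 + z + 3/5z²
  R(z) = 1 + z + 3/5z².

Solve |R(x)|<1 on ℝ⁻.
x=-1.2: |R|=0.6640
R=1: x+3/5x²=0 ⇒ x=−5/3=-1.6667; min R=1−1/(4·3/5)=0.5833>−1
Confirm numerically:
  x=-1.573: |R|=0.91160 <1
  x=-1.424: |R|=0.79267 <1
  x=-0.756: |R|=0.58692 <1
  x=-0.669: |R|=0.59954 <1
  x=-2.257: |R|=1.79943 >1
  x=-2.073: |R|=1.50540 >1
Interval (-1.6667, 0).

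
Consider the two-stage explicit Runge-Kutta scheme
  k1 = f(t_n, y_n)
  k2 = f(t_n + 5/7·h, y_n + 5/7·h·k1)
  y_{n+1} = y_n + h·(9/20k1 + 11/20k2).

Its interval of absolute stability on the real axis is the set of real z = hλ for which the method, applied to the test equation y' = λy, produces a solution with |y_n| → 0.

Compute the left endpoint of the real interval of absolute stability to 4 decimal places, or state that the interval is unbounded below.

Test eqn y'=λy, z=hλ:
  k1=λy_n ⇒ h·k1=z·y_n;  k2=λ(1+5/7z)y_n ⇒ h·k2=z(1+5/7z)y_n
  y_{n+1}/y_n = 1 + 9/20z + 11/20z(1+5/7z) = 1 + z + 11/28z²
  ⇒ R(z) = 1 + z + 11/28z².

Find x<0 with |R(x)|<1.
x=-1.11: |R|=0.3740
R=1: x+11/28x²=0 ⇒ x=−28/11=-2.5455; min R=1−1/(4·11/28)=0.3636>−1
Confirm numerically:
  x=-2.340: |R|=0.81113 <1
  x=-2.024: |R|=0.58537 <1
  x=-1.518: |R|=0.38727 <1
  x=-2.795: |R|=1.27401 >1
  x=-2.617: |R|=1.07356 >1
Stable set (-2.5455, 0).

z* = -2.5455.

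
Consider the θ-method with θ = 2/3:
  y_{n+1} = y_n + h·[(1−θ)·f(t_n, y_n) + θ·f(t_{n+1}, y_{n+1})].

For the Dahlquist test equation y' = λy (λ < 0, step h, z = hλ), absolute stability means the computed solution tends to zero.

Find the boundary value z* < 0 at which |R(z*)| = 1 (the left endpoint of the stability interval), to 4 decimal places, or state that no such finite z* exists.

interval (−∞, 0).

With y'=λy (z=hλ):
  y_{n+1} = y_n + z·[1/3·y_n + 2/3·y_{n+1}] ⇒ (1 − 2/3z)y_{n+1} = (1 + 1/3z)y_n
  Hence R(z) = (1 + 1/3z)/(1 − 2/3z).

Need |R(x)|<1, x<0.
x=-0.34: |R|=0.7228
x=-2: |R|=0.1429
x=-10: |R|=0.3043
x=-100: |R|=0.4778
θ=2/3≥1/2 ⇒ |1+1/3x|<|1−2/3x| ∀x<0 ⇒ interval (−∞,0).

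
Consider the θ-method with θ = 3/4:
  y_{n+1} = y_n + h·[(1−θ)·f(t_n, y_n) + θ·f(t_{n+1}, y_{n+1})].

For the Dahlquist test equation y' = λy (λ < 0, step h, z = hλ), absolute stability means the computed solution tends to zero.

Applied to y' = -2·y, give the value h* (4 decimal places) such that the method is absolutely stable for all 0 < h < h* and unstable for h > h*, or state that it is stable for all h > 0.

unbounded; (−∞, 0). Any h>0 works for λ=-2.

Set f=λy, z=hλ:
  y_{n+1} = y_n + z·[1/4·y_n + 3/4·y_{n+1}] ⇒ (1 − 3/4z)y_{n+1} = (1 + 1/4z)y_n
  ⇒ R(z) = (1 + 1/4z)/(1 − 3/4z).

Need |R(x)|<1, x<0.
x=-1.66: |R|=0.2606
x=-2: |R|=0.2000
x=-10: |R|=0.1765
x=-100: |R|=0.3158
θ=3/4≥1/2 ⇒ |1+1/4x|<|1−3/4x| ∀x<0 ⇒ interval (−∞,0).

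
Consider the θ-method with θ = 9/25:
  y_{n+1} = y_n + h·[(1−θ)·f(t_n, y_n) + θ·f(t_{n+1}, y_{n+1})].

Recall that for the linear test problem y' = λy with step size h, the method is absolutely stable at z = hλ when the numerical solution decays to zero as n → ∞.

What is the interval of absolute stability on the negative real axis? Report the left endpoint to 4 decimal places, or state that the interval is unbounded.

On y'=λy, z=hλ:
  y_{n+1} = y_n + z·[16/25·y_n + 9/25·y_{n+1}] ⇒ (1 − 9/25z)y_{n+1} = (1 + 16/25z)y_n
  Hence R(z) = (1 + 16/25z)/(1 − 9/25z).

Need |R(x)|<1, x<0.
x=-0.4: |R|=0.6503
R=−1: 1+16/25x = −1+9/25x ⇒ -7/25x=2 ⇒ x=2/(-7/25)=-7.1429
Confirm numerically:
  x=-6.690: |R|=0.96280 <1
  x=-4.790: |R|=0.75819 <1
  x=-3.477: |R|=0.54415 <1
  x=-7.549: |R|=1.03059 >1
  x=-7.199: |R|=1.00438 >1
Interval (-7.1429, 0).

(-7.1429, 0).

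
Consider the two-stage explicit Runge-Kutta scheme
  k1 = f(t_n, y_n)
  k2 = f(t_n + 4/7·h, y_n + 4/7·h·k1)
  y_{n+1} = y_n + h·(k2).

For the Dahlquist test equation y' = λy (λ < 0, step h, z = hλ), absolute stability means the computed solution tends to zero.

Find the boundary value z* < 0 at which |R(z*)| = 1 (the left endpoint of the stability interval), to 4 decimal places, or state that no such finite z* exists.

z* = -1.7500.

On y'=λy, z=hλ:
  k1=λy_n ⇒ h·k1=z·y_n;  k2=λ(1+4/7z)y_n ⇒ h·k2=z(1+4/7z)y_n
  y_{n+1}/y_n = 1 + z(1+4/7z) = 1 + z + 4/7z²
  so R(z) = 1 + z + 4/7z².

Find x<0 with |R(x)|<1.
x=-0.59: |R|=0.6089
R=1: x+4/7x²=0 ⇒ x=−7/4=-1.7500; min R=1−1/(4·4/7)=0.5625>−1
Confirm numerically:
  x=-1.490: |R|=0.77863 <1
  x=-1.465: |R|=0.76141 <1
  x=-1.454: |R|=0.75407 <1
  x=-1.444: |R|=0.74751 <1
  x=-2.310: |R|=1.73920 >1
  x=-2.105: |R|=1.42701 >1
  x=-2.043: |R|=1.34206 >1
Stable set (-1.7500, 0).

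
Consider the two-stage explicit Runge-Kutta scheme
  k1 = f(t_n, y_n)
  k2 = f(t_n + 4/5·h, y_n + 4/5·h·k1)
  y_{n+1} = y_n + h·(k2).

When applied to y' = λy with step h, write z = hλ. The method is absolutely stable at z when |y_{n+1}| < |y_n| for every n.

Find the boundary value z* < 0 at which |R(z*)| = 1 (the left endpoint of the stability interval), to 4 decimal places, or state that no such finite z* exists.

z* = -1.2500.

Set f=λy, z=hλ:
  k1=λy_n ⇒ h·k1=z·y_n;  k2=λ(1+4/5z)y_n ⇒ h·k2=z(1+4/5z)y_n
  y_{n+1}/y_n = 1 + z(1+4/5z) = 1 + z + 4/5z²
  so R(z) = 1 + z + 4/5z².

Solve |R(x)|<1 on ℝ⁻.
x=-0.84: |R|=0.7245
R=1: x+4/5x²=0 ⇒ x=−5/4=-1.2500; min R=1−1/(4·4/5)=0.6875>−1
Confirm numerically:
  x=-1.119: |R|=0.88273 <1
  x=-1.033: |R|=0.82067 <1
  x=-1.028: |R|=0.81743 <1
  x=-0.795: |R|=0.71062 <1
  x=-1.553: |R|=1.37645 >1
  x=-1.475: |R|=1.26550 >1
  x=-1.272: |R|=1.02239 >1
So |R|<1 on (-1.2500, 0).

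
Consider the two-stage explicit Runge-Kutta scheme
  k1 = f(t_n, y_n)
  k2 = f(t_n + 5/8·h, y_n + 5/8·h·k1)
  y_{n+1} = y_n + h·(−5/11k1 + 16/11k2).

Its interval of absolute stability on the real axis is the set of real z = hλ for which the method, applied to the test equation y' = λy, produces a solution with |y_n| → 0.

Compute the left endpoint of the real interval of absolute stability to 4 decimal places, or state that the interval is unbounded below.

z* = -1.1000.

With y'=λy (z=hλ):
  k1=λy_n ⇒ h·k1=z·y_n;  k2=λ(1+5/8z)y_n ⇒ h·k2=z(1+5/8z)y_n
  y_{n+1}/y_n = 1 − 5/11z + 16/11z(1+5/8z) = 1 + z + 10/11z²
  Hence R(z) = 1 + z + 10/11z².

Need |R(x)|<1, x<0.
x=-1.15: |R|=1.0523
R=1: x+10/11x²=0 ⇒ x=−11/10=-1.1000; min R=1−1/(4·10/11)=0.7250>−1
Confirm numerically:
  x=-0.801: |R|=0.78227 <1
  x=-0.676: |R|=0.73943 <1
  x=-0.576: |R|=0.72561 <1
  x=-1.468: |R|=1.49111 >1
  x=-1.283: |R|=1.21344 >1
Interval (-1.1000, 0).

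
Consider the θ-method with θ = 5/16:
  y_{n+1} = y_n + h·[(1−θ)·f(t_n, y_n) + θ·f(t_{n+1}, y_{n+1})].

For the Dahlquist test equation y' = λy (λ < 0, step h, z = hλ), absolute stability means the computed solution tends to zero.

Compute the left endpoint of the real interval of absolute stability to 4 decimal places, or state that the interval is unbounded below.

left endpoint -5.3333.

On y'=λy, z=hλ:
  y_{n+1} = y_n + z·[11/16·y_n + 5/16·y_{n+1}] ⇒ (1 − 5/16z)y_{n+1} = (1 + 11/16z)y_n
  Hence R(z) = (1 + 11/16z)/(1 − 5/16z).

Solve |R(x)|<1 on ℝ⁻.
x=-1.78: |R|=0.1438
R=−1: 1+11/16x = −1+5/16x ⇒ -3/8x=2 ⇒ x=2/(-3/8)=-5.3333
Confirm numerically:
  x=-3.717: |R|=0.71959 <1
  x=-3.489: |R|=0.66913 <1
  x=-3.342: |R|=0.63473 <1
  x=-2.423: |R|=0.37891 <1
  x=-5.828: |R|=1.06575 >1
  x=-5.770: |R|=1.05842 >1
  x=-5.483: |R|=1.02068 >1
So |R|<1 on (-5.3333, 0).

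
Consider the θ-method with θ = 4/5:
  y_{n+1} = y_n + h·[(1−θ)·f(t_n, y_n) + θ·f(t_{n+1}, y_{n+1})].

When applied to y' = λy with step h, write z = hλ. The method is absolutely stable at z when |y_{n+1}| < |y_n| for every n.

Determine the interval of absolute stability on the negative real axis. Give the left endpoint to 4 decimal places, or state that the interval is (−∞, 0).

interval (−∞, 0).

Set f=λy, z=hλ:
  y_{n+1} = y_n + z·[1/5·y_n + 4/5·y_{n+1}] ⇒ (1 − 4/5z)y_{n+1} = (1 + 1/5z)y_n
  ⇒ R(z) = (1 + 1/5z)/(1 − 4/5z).

Boundary: |R(x)|=1, x<0.
x=-1.41: |R|=0.3374
x=-2: |R|=0.2308
x=-10: |R|=0.1111
x=-100: |R|=0.2346
θ=4/5≥1/2 ⇒ |1+1/5x|<|1−4/5x| ∀x<0 ⇒ unbounded interval.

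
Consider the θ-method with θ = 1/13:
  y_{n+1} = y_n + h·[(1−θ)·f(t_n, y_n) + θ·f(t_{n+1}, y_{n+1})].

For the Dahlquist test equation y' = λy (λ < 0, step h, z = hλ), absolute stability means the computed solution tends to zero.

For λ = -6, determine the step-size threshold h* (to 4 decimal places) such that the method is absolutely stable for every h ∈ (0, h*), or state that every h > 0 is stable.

(-2.3636,0); λ=-6 ⇒ h* = (26/11)/6 = 0.3939.

On y'=λy, z=hλ:
  y_{n+1} = y_n + z·[12/13·y_n + 1/13·y_{n+1}] ⇒ (1 − 1/13z)y_{n+1} = (1 + 12/13z)y_n
  R(z) = (1 + 12/13z)/(1 − 1/13z).

Need |R(x)|<1, x<0.
x=-1.19: |R|=0.0902
R=−1: 1+12/13x = −1+1/13x ⇒ -11/13x=2 ⇒ x=2/(-11/13)=-2.3636
Confirm numerically:
  x=-2.124: |R|=0.82571 <1
  x=-1.333: |R|=0.20903 <1
  x=-1.284: |R|=0.16858 <1
  x=-1.077: |R|=0.00540 <1
  x=-2.785: |R|=1.29363 >1
  x=-2.751: |R|=1.27052 >1
  x=-2.662: |R|=1.20955 >1
So |R|<1 on (-2.3636, 0).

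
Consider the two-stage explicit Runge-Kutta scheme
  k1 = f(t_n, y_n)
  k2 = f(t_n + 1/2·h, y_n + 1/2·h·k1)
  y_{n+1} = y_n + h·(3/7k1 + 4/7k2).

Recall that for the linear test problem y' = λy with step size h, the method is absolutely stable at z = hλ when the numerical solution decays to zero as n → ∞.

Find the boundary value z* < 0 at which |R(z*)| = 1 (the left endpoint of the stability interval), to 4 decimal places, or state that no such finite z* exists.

left endpoint -3.5000.

Set f=λy, z=hλ:
  k1=λy_n ⇒ h·k1=z·y_n;  k2=λ(1+1/2z)y_n ⇒ h·k2=z(1+1/2z)y_n
  y_{n+1}/y_n = 1 + 3/7z + 4/7z(1+1/2z) = 1 + z + 2/7z²
  Hence R(z) = 1 + z + 2/7z².

Solve |R(x)|<1 on ℝ⁻.
x=-1.79: |R|=0.1255
R=1: x+2/7x²=0 ⇒ x=−7/2=-3.5000; min R=1−1/(4·2/7)=0.1250>−1
Confirm numerically:
  x=-3.322: |R|=0.83105 <1
  x=-2.745: |R|=0.40786 <1
  x=-2.422: |R|=0.25402 <1
  x=-2.166: |R|=0.17444 <1
  x=-4.082: |R|=1.67878 >1
  x=-3.820: |R|=1.34926 >1
  x=-3.650: |R|=1.15643 >1
So |R|<1 on (-3.5000, 0).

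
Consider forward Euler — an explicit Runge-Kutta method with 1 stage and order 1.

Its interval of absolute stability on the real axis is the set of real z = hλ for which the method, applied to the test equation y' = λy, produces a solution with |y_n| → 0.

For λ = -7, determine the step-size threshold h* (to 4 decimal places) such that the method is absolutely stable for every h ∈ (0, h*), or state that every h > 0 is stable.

Set f=λy, z=hλ:
  order 1, 1-stage ⇒ R(z)=1+z
  (e.g. R(-0.46)=0.54000, |R|=0.54000)

Boundary: |R(x)|=1, x<0.
x=-0.46: |R|=0.5400
|R(-2.18)|=1.1800 |R(-1.85)|=0.8500 |R(-0.93)|=0.0700
Bisect:
  x_lo=-2.6666 |R|=1.6666  x_hi=-0.2518 |R|=0.7482
  mid=-1.45920 |R|=0.45920 →hi
  mid=-2.06289 |R|=1.06289 →lo
  mid=-1.76105 |R|=0.76105 →hi
  mid=-1.91197 |R|=0.91197 →hi
  mid=-1.98743 |R|=0.98743 →hi
  mid=-2.02516 |R|=1.02516 →lo
  mid=-2.00630 |R|=1.00630 →lo
  mid=-1.99686 |R|=0.99686 →hi
  ...
  [-2.00011,-1.99996] ⇒ x*=-2.0000
Stable set (-2.0000, 0).

(-2.0000,0); λ=-7 ⇒ h* = 0.2857.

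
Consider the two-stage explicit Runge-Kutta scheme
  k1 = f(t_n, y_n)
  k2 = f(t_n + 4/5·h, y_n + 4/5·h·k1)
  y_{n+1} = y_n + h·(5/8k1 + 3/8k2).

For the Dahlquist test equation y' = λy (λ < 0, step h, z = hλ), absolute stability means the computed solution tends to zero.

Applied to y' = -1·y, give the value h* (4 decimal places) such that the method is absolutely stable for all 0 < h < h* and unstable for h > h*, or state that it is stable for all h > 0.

Test eqn y'=λy, z=hλ:
  k1=λy_n ⇒ h·k1=z·y_n;  k2=λ(1+4/5z)y_n ⇒ h·k2=z(1+4/5z)y_n
  y_{n+1}/y_n = 1 + 5/8z + 3/8z(1+4/5z) = 1 + z + 3/10z²
  ⇒ R(z) = 1 + z + 3/10z².

Boundary: |R(x)|=1, x<0.
x=-0.83: |R|=0.3767
R=1: x+3/10x²=0 ⇒ x=−10/3=-3.3333; min R=1−1/(4·3/10)=0.1667>−1
Confirm numerically:
  x=-2.892: |R|=0.61710 <1
  x=-2.816: |R|=0.56296 <1
  x=-1.604: |R|=0.16784 <1
  x=-3.586: |R|=1.27182 >1
  x=-3.533: |R|=1.21163 >1
Interval (-3.3333, 0).

(-3.3333,0); λ=-1 ⇒ h* = (10/3)/1 = 3.3333.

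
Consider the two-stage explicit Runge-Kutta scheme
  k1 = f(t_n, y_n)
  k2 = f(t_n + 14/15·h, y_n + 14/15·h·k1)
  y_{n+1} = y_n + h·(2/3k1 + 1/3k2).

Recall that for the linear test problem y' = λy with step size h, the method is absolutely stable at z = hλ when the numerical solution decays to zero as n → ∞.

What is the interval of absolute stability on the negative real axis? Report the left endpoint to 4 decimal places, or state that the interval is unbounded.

(-3.2143, 0).

With y'=λy (z=hλ):
  k1=λy_n ⇒ h·k1=z·y_n;  k2=λ(1+14/15z)y_n ⇒ h·k2=z(1+14/15z)y_n
  y_{n+1}/y_n = 1 + 2/3z + 1/3z(1+14/15z) = 1 + z + 14/45z²
  so R(z) = 1 + z + 14/45z².

Boundary: |R(x)|=1, x<0.
x=-1.74: |R|=0.2019
R=1: x+14/45x²=0 ⇒ x=−45/14=-3.2143; min R=1−1/(4·14/45)=0.1964>−1
Confirm numerically:
  x=-2.732: |R|=0.59008 <1
  x=-2.242: |R|=0.32182 <1
  x=-1.676: |R|=0.19790 <1
  x=-3.628: |R|=1.46696 >1
  x=-3.577: |R|=1.40364 >1
  x=-3.357: |R|=1.14905 >1
Interval (-3.2143, 0).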